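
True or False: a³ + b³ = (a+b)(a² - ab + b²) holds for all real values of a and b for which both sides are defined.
Claim: a³ + b³ = (a+b)(a² - ab + b²).
Reasoning: Expand the right side: (a+b)(a² - ab + b²) = a³ - a²b + ab² + a²b - ab² + b³ = a³ + b³ (the middle terms cancel in pairs).
So the two sides agree for all real values of a and b for which both sides are defined.

Conclusion: True.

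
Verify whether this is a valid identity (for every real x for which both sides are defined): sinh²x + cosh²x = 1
Claim: sinh²x + cosh²x = 1.
Test a specific point where both sides are defined: x = -1.
LHS = sinh²x + cosh²x ≈ 3.7622
RHS = 1 ≈ 1.0000
Since 3.7622 ≠ 1.0000, the equation fails at this point, so it cannot hold for every real x for which both sides are defined.
The correct hyperbolic identity is cosh²x - sinh²x = 1 (a difference); the sum sinh²x + cosh²x equals cosh(2x).

Conclusion: No, this is NOT an identity.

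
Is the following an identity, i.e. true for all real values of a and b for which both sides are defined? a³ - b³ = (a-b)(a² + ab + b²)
Yes, this is an identity.

Claim: a³ - b³ = (a-b)(a² + ab + b²).
Reasoning: Expand the right side: (a-b)(a² + ab + b²) = a³ + a²b + ab² - a²b - ab² - b³ = a³ - b³ (the middle terms cancel in pairs).
So the two sides agree for all real values of a and b for which both sides are defined.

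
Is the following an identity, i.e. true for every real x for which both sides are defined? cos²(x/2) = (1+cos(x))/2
Claim: cos²(x/2) = (1+cos(x))/2.
Reasoning: Use cos(2θ) = 2cos²θ - 1 with θ = x/2: cos(x) = 2cos²(x/2) - 1. Solving for cos²(x/2) gives (1 + cos(x))/2.
So the two sides agree for every real x for which both sides are defined.

Conclusion: Yes, this is an identity.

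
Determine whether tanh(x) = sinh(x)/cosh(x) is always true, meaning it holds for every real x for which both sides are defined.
Yes, this is an identity.

Claim: tanh(x) = sinh(x)/cosh(x).
Reasoning: tanh(x) is defined as sinh(x)/cosh(x) = (e^x - e^-x)/(e^x + e^-x); cosh(x) ≥ 1 is never zero, so this holds for every real x.
So the two sides agree for every real x for which both sides are defined.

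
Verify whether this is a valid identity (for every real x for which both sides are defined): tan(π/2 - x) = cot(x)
Yes, this is an identity.

Claim: tan(π/2 - x) = cot(x).
Reasoning: tan(π/2 - x) = sin(π/2 - x)/cos(π/2 - x) = cos(x)/sin(x) = cot(x), using the cofunction identities sin(π/2 - x) = cos(x) and cos(π/2 - x) = sin(x).
So the two sides agree for every real x for which both sides are defined.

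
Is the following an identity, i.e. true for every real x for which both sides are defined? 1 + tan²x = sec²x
Yes, this is an identity.

Claim: 1 + tan²x = sec²x.
Reasoning: Start from sin²x + cos²x = 1 and divide every term by cos²x (allowed wherever tan x and sec x are defined): tan²x + 1 = 1/cos²x = sec²x.
So the two sides agree for every real x for which both sides are defined.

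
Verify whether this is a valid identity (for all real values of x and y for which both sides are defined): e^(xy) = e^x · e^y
Claim: e^(xy) = e^x · e^y.
Test a specific point where both sides are defined: x = -2, y = -1.
LHS = e^(xy) ≈ 7.3891
RHS = e^x · e^y ≈ 0.0498
Since 7.3891 ≠ 0.0498, the equation fails at this point, so it cannot hold for all real values of x and y for which both sides are defined.
e^x · e^y = e^(x+y), not e^(xy).

Conclusion: No, this is NOT an identity.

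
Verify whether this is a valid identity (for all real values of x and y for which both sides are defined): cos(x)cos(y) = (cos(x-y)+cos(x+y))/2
Claim: cos(x)cos(y) = (cos(x-y)+cos(x+y))/2.
Reasoning: cos(x-y) = cos(x)cos(y) + sin(x)sin(y) and cos(x+y) = cos(x)cos(y) - sin(x)sin(y). Adding, cos(x-y) + cos(x+y) = 2cos(x)cos(y); divide by 2.
So the two sides agree for all real values of x and y for which both sides are defined.

Conclusion: Yes, this is an identity.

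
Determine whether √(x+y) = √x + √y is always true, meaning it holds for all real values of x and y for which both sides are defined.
Claim: √(x+y) = √x + √y.
Test a specific point where both sides are defined: x = 1/2, y = 4.
LHS = √(x+y) ≈ 2.1213
RHS = √x + √y ≈ 2.7071
Since 2.1213 ≠ 2.7071, the equation fails at this point, so it cannot hold for all real values of x and y for which both sides are defined.
Squaring the right side gives x + 2√(xy) + y, not x + y.

Conclusion: No, this is NOT an identity.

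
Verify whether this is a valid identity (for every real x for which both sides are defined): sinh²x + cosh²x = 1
Claim: sinh²x + cosh²x = 1.
Test a specific point where both sides are defined: x = -2.
LHS = sinh²x + cosh²x ≈ 27.3082
RHS = 1 ≈ 1.0000
Since 27.3082 ≠ 1.0000, the equation fails at this point, so it cannot hold for every real x for which both sides are defined.
The correct hyperbolic identity is cosh²x - sinh²x = 1 (a difference); the sum sinh²x + cosh²x equals cosh(2x).

Conclusion: No, this is NOT an identity.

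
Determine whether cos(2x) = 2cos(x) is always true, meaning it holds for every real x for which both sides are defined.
Claim: cos(2x) = 2cos(x).
Test a specific point where both sides are defined: x = π/2.
LHS = cos(2x) ≈ -1.0000
RHS = 2cos(x) ≈ 0.0000
Since -1.0000 ≠ 0.0000, the equation fails at this point, so it cannot hold for every real x for which both sides are defined.
The correct double-angle formula is cos(2x) = cos²x - sin²x.

Conclusion: No, this is NOT an identity.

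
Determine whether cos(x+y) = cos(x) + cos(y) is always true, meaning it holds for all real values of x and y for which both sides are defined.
No, this is NOT an identity.

Claim: cos(x+y) = cos(x) + cos(y).
Test a specific point where both sides are defined: x = π/6, y = -π/4.
LHS = cos(x+y) ≈ 0.9659
RHS = cos(x) + cos(y) ≈ 1.5731
Since 0.9659 ≠ 1.5731, the equation fails at this point, so it cannot hold for all real values of x and y for which both sides are defined.
The correct expansion is cos(x+y) = cos(x)cos(y) - sin(x)sin(y); cosine is not additive.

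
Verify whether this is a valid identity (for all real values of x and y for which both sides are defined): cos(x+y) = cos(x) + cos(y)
Claim: cos(x+y) = cos(x) + cos(y).
Test a specific point where both sides are defined: x = π/6, y = -π/6.
LHS = cos(x+y) ≈ 1.0000
RHS = cos(x) + cos(y) ≈ 1.7321
Since 1.0000 ≠ 1.7321, the equation fails at this point, so it cannot hold for all real values of x and y for which both sides are defined.
The correct expansion is cos(x+y) = cos(x)cos(y) - sin(x)sin(y); cosine is not additive.

Conclusion: No, this is NOT an identity.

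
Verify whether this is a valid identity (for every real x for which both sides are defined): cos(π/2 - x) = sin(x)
Claim: cos(π/2 - x) = sin(x).
Reasoning: Use cos(u - v) = cos(u)cos(v) + sin(u)sin(v) with u = π/2, v = x: cos(π/2)cos(x) + sin(π/2)sin(x) = 0·cos(x) + 1·sin(x) = sin(x).
So the two sides agree for every real x for which both sides are defined.

Conclusion: Yes, this is an identity.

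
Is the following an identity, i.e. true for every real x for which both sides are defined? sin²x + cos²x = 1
Claim: sin²x + cos²x = 1.
Reasoning: The point (cos x, sin x) lies on the unit circle X² + Y² = 1, so cos²x + sin²x = 1 for every real x.
So the two sides agree for every real x for which both sides are defined.

Conclusion: Yes, this is an identity.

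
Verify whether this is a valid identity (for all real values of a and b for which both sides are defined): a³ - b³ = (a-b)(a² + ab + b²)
Yes, this is an identity.

Claim: a³ - b³ = (a-b)(a² + ab + b²).
Reasoning: Expand the right side: (a-b)(a² + ab + b²) = a³ + a²b + ab² - a²b - ab² - b³ = a³ - b³ (the middle terms cancel in pairs).
So the two sides agree for all real values of a and b for which both sides are defined.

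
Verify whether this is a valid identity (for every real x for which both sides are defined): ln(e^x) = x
Yes, this is an identity.

Claim: ln(e^x) = x.
Reasoning: ln is the inverse of the exponential: ln(e^x) asks for the exponent p with e^p = e^x, and since e^p is one-to-one that exponent is p = x.
So the two sides agree for every real x for which both sides are defined.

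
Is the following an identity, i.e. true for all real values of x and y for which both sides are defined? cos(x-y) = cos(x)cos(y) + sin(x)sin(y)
Yes, this is an identity.

Claim: cos(x-y) = cos(x)cos(y) + sin(x)sin(y).
Reasoning: Replace y by -y in cos(x+y) = cos(x)cos(y) - sin(x)sin(y) and use cos(-y) = cos(y), sin(-y) = -sin(y): cos(x-y) = cos(x)cos(y) + sin(x)sin(y).
So the two sides agree for all real values of x and y for which both sides are defined.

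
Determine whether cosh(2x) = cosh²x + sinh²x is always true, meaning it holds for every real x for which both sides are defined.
Yes, this is an identity.

Claim: cosh(2x) = cosh²x + sinh²x.
Reasoning: cosh²x = (e^(2x) + 2 + e^(-2x))/4 and sinh²x = (e^(2x) - 2 + e^(-2x))/4. Adding gives (2e^(2x) + 2e^(-2x))/4 = (e^(2x) + e^(-2x))/2 = cosh(2x).
So the two sides agree for every real x for which both sides are defined.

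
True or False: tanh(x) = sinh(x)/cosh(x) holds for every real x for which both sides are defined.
Claim: tanh(x) = sinh(x)/cosh(x).
Reasoning: tanh(x) is defined as sinh(x)/cosh(x) = (e^x - e^-x)/(e^x + e^-x); cosh(x) ≥ 1 is never zero, so this holds for every real x.
So the two sides agree for every real x for which both sides are defined.

Conclusion: True.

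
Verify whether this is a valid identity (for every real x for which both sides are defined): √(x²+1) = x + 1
Claim: √(x²+1) = x + 1.
Test a specific point where both sides are defined: x = 2.
LHS = √(x²+1) ≈ 2.2361
RHS = x + 1 ≈ 3.0000
Since 2.2361 ≠ 3.0000, the equation fails at this point, so it cannot hold for every real x for which both sides are defined.
(x+1)² = x² + 2x + 1 ≠ x² + 1 unless x = 0.

Conclusion: No, this is NOT an identity.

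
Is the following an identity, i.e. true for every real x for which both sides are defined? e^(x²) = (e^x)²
No, this is NOT an identity.

Claim: e^(x²) = (e^x)².
Test a specific point where both sides are defined: x = -1.
LHS = e^(x²) ≈ 2.7183
RHS = (e^x)² ≈ 0.1353
Since 2.7183 ≠ 0.1353, the equation fails at this point, so it cannot hold for every real x for which both sides are defined.
(e^x)² = e^(2x), and 2x ≠ x² in general.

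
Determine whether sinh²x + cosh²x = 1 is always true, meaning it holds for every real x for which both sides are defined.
No, this is NOT an identity.

Claim: sinh²x + cosh²x = 1.
Test a specific point where both sides are defined: x = 1/2.
LHS = sinh²x + cosh²x ≈ 1.5431
RHS = 1 ≈ 1.0000
Since 1.5431 ≠ 1.0000, the equation fails at this point, so it cannot hold for every real x for which both sides are defined.
The correct hyperbolic identity is cosh²x - sinh²x = 1 (a difference); the sum sinh²x + cosh²x equals cosh(2x).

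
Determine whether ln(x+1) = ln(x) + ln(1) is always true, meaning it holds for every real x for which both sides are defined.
Claim: ln(x+1) = ln(x) + ln(1).
Test a specific point where both sides are defined: x = 3/2.
LHS = ln(x+1) ≈ 0.9163
RHS = ln(x) + ln(1) ≈ 0.4055
Since 0.9163 ≠ 0.4055, the equation fails at this point, so it cannot hold for every real x for which both sides are defined.
ln(1) = 0, so the right side is just ln(x), which differs from ln(x+1).

Conclusion: No, this is NOT an identity.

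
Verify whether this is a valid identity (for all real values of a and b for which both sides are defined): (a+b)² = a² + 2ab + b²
Yes, this is an identity.

Claim: (a+b)² = a² + 2ab + b².
Reasoning: Expand: (a+b)² = (a+b)(a+b) = a·a + a·b + b·a + b·b = a² + 2ab + b².
So the two sides agree for all real values of a and b for which both sides are defined.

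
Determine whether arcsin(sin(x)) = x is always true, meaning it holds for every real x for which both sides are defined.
Claim: arcsin(sin(x)) = x.
Test a specific point where both sides are defined: x = 3π/4.
LHS = arcsin(sin(x)) ≈ 0.7854
RHS = x ≈ 2.3562
Since 0.7854 ≠ 2.3562, the equation fails at this point, so it cannot hold for every real x for which both sides are defined.
arcsin only returns values in [-π/2, π/2], so arcsin(sin(x)) = x holds only for x in that interval, not for all real x.

Conclusion: No, this is NOT an identity.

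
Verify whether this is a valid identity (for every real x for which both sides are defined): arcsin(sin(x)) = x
Claim: arcsin(sin(x)) = x.
Test a specific point where both sides are defined: x = π.
LHS = arcsin(sin(x)) ≈ 0.0000
RHS = x ≈ 3.1416
Since 0.0000 ≠ 3.1416, the equation fails at this point, so it cannot hold for every real x for which both sides are defined.
arcsin only returns values in [-π/2, π/2], so arcsin(sin(x)) = x holds only for x in that interval, not for all real x.

Conclusion: No, this is NOT an identity.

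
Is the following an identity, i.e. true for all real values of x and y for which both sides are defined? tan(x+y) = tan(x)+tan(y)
Claim: tan(x+y) = tan(x)+tan(y).
Test a specific point where both sides are defined: x = π/6, y = 2π/3.
LHS = tan(x+y) ≈ -0.5774
RHS = tan(x)+tan(y) ≈ -1.1547
Since -0.5774 ≠ -1.1547, the equation fails at this point, so it cannot hold for all real values of x and y for which both sides are defined.
The correct formula is tan(x+y) = (tan(x) + tan(y))/(1 - tan(x)tan(y)).

Conclusion: No, this is NOT an identity.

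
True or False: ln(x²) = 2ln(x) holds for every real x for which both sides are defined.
True.

Claim: ln(x²) = 2ln(x).
Reasoning: The right side requires x > 0. For x > 0, x² = (e^(ln x))² = e^(2ln x), so ln(x²) = 2ln(x). (For x < 0 the right side is undefined, so those values are outside the claim.)
So the two sides agree for every real x for which both sides are defined.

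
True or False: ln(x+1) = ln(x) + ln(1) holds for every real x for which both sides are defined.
Claim: ln(x+1) = ln(x) + ln(1).
Test a specific point where both sides are defined: x = 4.
LHS = ln(x+1) ≈ 1.6094
RHS = ln(x) + ln(1) ≈ 1.3863
Since 1.6094 ≠ 1.3863, the equation fails at this point, so it cannot hold for every real x for which both sides are defined.
ln(1) = 0, so the right side is just ln(x), which differs from ln(x+1).

Conclusion: False.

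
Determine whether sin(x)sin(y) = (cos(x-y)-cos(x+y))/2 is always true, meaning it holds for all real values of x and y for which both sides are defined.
Yes, this is an identity.

Claim: sin(x)sin(y) = (cos(x-y)-cos(x+y))/2.
Reasoning: cos(x-y) = cos(x)cos(y) + sin(x)sin(y) and cos(x+y) = cos(x)cos(y) - sin(x)sin(y). Subtracting, cos(x-y) - cos(x+y) = 2sin(x)sin(y); divide by 2.
So the two sides agree for all real values of x and y for which both sides are defined.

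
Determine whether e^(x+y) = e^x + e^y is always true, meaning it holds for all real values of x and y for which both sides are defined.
Claim: e^(x+y) = e^x + e^y.
Test a specific point where both sides are defined: x = -1, y = 1/2.
LHS = e^(x+y) ≈ 0.6065
RHS = e^x + e^y ≈ 2.0166
Since 0.6065 ≠ 2.0166, the equation fails at this point, so it cannot hold for all real values of x and y for which both sides are defined.
The correct rule is e^(x+y) = e^x · e^y (a product, not a sum).

Conclusion: No, this is NOT an identity.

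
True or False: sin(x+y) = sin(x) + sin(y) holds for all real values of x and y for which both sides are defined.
Claim: sin(x+y) = sin(x) + sin(y).
Test a specific point where both sides are defined: x = π/6, y = -π/2.
LHS = sin(x+y) ≈ -0.8660
RHS = sin(x) + sin(y) ≈ -0.5000
Since -0.8660 ≠ -0.5000, the equation fails at this point, so it cannot hold for all real values of x and y for which both sides are defined.
The correct expansion is sin(x+y) = sin(x)cos(y) + cos(x)sin(y); sine is not additive.

Conclusion: False.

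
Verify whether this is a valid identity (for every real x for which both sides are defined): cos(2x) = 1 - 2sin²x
Claim: cos(2x) = 1 - 2sin²x.
Reasoning: cos(2x) = cos²x - sin²x. Replace cos²x by 1 - sin²x: (1 - sin²x) - sin²x = 1 - 2sin²x.
So the two sides agree for every real x for which both sides are defined.

Conclusion: Yes, this is an identity.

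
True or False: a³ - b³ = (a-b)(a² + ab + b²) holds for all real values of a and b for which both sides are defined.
True.

Claim: a³ - b³ = (a-b)(a² + ab + b²).
Reasoning: Expand the right side: (a-b)(a² + ab + b²) = a³ + a²b + ab² - a²b - ab² - b³ = a³ - b³ (the middle terms cancel in pairs).
So the two sides agree for all real values of a and b for which both sides are defined.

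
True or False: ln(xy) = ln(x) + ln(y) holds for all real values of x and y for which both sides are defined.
True.

Claim: ln(xy) = ln(x) + ln(y).
Reasoning: Both sides are simultaneously defined only when x, y > 0. Write x = e^p, y = e^q (p = ln x, q = ln y). Then xy = e^p · e^q = e^(p+q), so ln(xy) = p + q = ln(x) + ln(y).
So the two sides agree for all real values of x and y for which both sides are defined.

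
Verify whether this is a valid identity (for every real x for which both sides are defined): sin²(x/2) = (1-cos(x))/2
Claim: sin²(x/2) = (1-cos(x))/2.
Reasoning: Use cos(2θ) = 1 - 2sin²θ with θ = x/2: cos(x) = 1 - 2sin²(x/2). Solving for sin²(x/2) gives (1 - cos(x))/2.
So the two sides agree for every real x for which both sides are defined.

Conclusion: Yes, this is an identity.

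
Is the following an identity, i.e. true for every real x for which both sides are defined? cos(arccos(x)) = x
Yes, this is an identity.

Claim: cos(arccos(x)) = x.
Reasoning: For -1 ≤ x ≤ 1 (where arccos is defined), arccos(x) is by definition an angle whose cosine equals x. Taking the cosine of that angle returns x. (Note the other order, arccos(cos x) = x, is NOT an identity.)
So the two sides agree for every real x for which both sides are defined.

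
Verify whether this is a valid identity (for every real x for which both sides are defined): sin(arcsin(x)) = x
Claim: sin(arcsin(x)) = x.
Reasoning: For -1 ≤ x ≤ 1 (where arcsin is defined), arcsin(x) is by definition an angle whose sine equals x. Taking the sine of that angle returns x. (Note the other order, arcsin(sin x) = x, is NOT an identity.)
So the two sides agree for every real x for which both sides are defined.

Conclusion: Yes, this is an identity.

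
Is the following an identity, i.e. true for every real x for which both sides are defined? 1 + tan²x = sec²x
Claim: 1 + tan²x = sec²x.
Reasoning: Start from sin²x + cos²x = 1 and divide every term by cos²x (allowed wherever tan x and sec x are defined): tan²x + 1 = 1/cos²x = sec²x.
So the two sides agree for every real x for which both sides are defined.

Conclusion: Yes, this is an identity.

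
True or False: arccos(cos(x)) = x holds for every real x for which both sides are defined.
Claim: arccos(cos(x)) = x.
Test a specific point where both sides are defined: x = -π/4.
LHS = arccos(cos(x)) ≈ 0.7854
RHS = x ≈ -0.7854
Since 0.7854 ≠ -0.7854, the equation fails at this point, so it cannot hold for every real x for which both sides are defined.
arccos only returns values in [0, π], so arccos(cos(x)) = x holds only for x in that interval, not for all real x.

Conclusion: False.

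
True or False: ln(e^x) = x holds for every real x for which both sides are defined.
Claim: ln(e^x) = x.
Reasoning: ln is the inverse of the exponential: ln(e^x) asks for the exponent p with e^p = e^x, and since e^p is one-to-one that exponent is p = x.
So the two sides agree for every real x for which both sides are defined.

Conclusion: True.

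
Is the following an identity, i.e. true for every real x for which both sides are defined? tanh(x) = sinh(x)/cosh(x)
Claim: tanh(x) = sinh(x)/cosh(x).
Reasoning: tanh(x) is defined as sinh(x)/cosh(x) = (e^x - e^-x)/(e^x + e^-x); cosh(x) ≥ 1 is never zero, so this holds for every real x.
So the two sides agree for every real x for which both sides are defined.

Conclusion: Yes, this is an identity.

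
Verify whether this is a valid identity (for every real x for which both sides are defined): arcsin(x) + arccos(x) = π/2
Claim: arcsin(x) + arccos(x) = π/2.
Reasoning: Both sides are defined for -1 ≤ x ≤ 1. Let θ = arcsin(x), so sin θ = x and θ ∈ [-π/2, π/2]. Then cos(π/2 - θ) = sin θ = x and π/2 - θ ∈ [0, π], which is exactly the range of arccos, so arccos(x) = π/2 - θ. Adding: arcsin(x) + arccos(x) = θ + (π/2 - θ) = π/2.
So the two sides agree for every real x for which both sides are defined.

Conclusion: Yes, this is an identity.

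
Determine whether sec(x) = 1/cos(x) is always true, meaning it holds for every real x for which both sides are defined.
Yes, this is an identity.

Claim: sec(x) = 1/cos(x).
Reasoning: sec(x) is by definition the reciprocal of cos(x), wherever cos(x) ≠ 0.
So the two sides agree for every real x for which both sides are defined.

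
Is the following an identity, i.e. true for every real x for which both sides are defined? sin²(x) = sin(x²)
Claim: sin²(x) = sin(x²).
Test a specific point where both sides are defined: x = π/4.
LHS = sin²(x) ≈ 0.5000
RHS = sin(x²) ≈ 0.5785
Since 0.5000 ≠ 0.5785, the equation fails at this point, so it cannot hold for every real x for which both sides are defined.
sin²(x) means (sin x)², squaring the output; sin(x²) squares the input. These are different functions.

Conclusion: No, this is NOT an identity.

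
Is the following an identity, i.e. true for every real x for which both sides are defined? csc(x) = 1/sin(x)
Claim: csc(x) = 1/sin(x).
Reasoning: csc(x) is by definition the reciprocal of sin(x), wherever sin(x) ≠ 0.
So the two sides agree for every real x for which both sides are defined.

Conclusion: Yes, this is an identity.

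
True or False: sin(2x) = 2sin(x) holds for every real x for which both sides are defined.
Claim: sin(2x) = 2sin(x).
Test a specific point where both sides are defined: x = -π/4.
LHS = sin(2x) ≈ -1.0000
RHS = 2sin(x) ≈ -1.4142
Since -1.0000 ≠ -1.4142, the equation fails at this point, so it cannot hold for every real x for which both sides are defined.
The correct double-angle formula is sin(2x) = 2sin(x)cos(x).

Conclusion: False.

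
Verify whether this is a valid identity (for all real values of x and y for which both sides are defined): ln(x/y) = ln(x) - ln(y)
Yes, this is an identity.

Claim: ln(x/y) = ln(x) - ln(y).
Reasoning: Both sides are simultaneously defined only when x, y > 0. Write x = e^p, y = e^q. Then x/y = e^(p-q), so ln(x/y) = p - q = ln(x) - ln(y).
So the two sides agree for all real values of x and y for which both sides are defined.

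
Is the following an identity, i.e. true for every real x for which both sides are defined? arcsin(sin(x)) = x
No, this is NOT an identity.

Claim: arcsin(sin(x)) = x.
Test a specific point where both sides are defined: x = 3π/4.
LHS = arcsin(sin(x)) ≈ 0.7854
RHS = x ≈ 2.3562
Since 0.7854 ≠ 2.3562, the equation fails at this point, so it cannot hold for every real x for which both sides are defined.
arcsin only returns values in [-π/2, π/2], so arcsin(sin(x)) = x holds only for x in that interval, not for all real x.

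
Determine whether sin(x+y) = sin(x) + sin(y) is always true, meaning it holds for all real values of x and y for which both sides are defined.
No, this is NOT an identity.

Claim: sin(x+y) = sin(x) + sin(y).
Test a specific point where both sides are defined: x = -π/2, y = π/3.
LHS = sin(x+y) ≈ -0.5000
RHS = sin(x) + sin(y) ≈ -0.1340
Since -0.5000 ≠ -0.1340, the equation fails at this point, so it cannot hold for all real values of x and y for which both sides are defined.
The correct expansion is sin(x+y) = sin(x)cos(y) + cos(x)sin(y); sine is not additive.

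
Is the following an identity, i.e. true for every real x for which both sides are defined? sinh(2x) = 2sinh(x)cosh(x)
Yes, this is an identity.

Claim: sinh(2x) = 2sinh(x)cosh(x).
Reasoning: 2sinh(x)cosh(x) = 2 · (e^x - e^-x)/2 · (e^x + e^-x)/2 = (e^(2x) - e^(-2x))/2 = sinh(2x).
So the two sides agree for every real x for which both sides are defined.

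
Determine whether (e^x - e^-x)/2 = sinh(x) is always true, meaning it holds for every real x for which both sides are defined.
Yes, this is an identity.

Claim: (e^x - e^-x)/2 = sinh(x).
Reasoning: This is exactly the definition of the hyperbolic sine: sinh(x) := (e^x - e^-x)/2.
So the two sides agree for every real x for which both sides are defined.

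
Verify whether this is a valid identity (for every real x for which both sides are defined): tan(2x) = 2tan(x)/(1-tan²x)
Claim: tan(2x) = 2tan(x)/(1-tan²x).
Reasoning: tan(2x) = sin(2x)/cos(2x) = 2sin(x)cos(x) / (cos²x - sin²x). Divide numerator and denominator by cos²x: 2tan(x) / (1 - tan²x).
So the two sides agree for every real x for which both sides are defined.

Conclusion: Yes, this is an identity.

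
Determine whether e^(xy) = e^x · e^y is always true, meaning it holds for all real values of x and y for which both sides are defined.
No, this is NOT an identity.

Claim: e^(xy) = e^x · e^y.
Test a specific point where both sides are defined: x = 3/2, y = 1.
LHS = e^(xy) ≈ 4.4817
RHS = e^x · e^y ≈ 12.1825
Since 4.4817 ≠ 12.1825, the equation fails at this point, so it cannot hold for all real values of x and y for which both sides are defined.
e^x · e^y = e^(x+y), not e^(xy).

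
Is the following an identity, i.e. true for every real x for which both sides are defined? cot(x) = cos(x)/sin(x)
Yes, this is an identity.

Claim: cot(x) = cos(x)/sin(x).
Reasoning: cot(x) is defined as 1/tan(x) = 1/(sin(x)/cos(x)) = cos(x)/sin(x), wherever sin(x) ≠ 0.
So the two sides agree for every real x for which both sides are defined.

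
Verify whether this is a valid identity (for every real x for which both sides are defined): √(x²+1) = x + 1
Claim: √(x²+1) = x + 1.
Test a specific point where both sides are defined: x = -3.
LHS = √(x²+1) ≈ 3.1623
RHS = x + 1 ≈ -2.0000
Since 3.1623 ≠ -2.0000, the equation fails at this point, so it cannot hold for every real x for which both sides are defined.
(x+1)² = x² + 2x + 1 ≠ x² + 1 unless x = 0.

Conclusion: No, this is NOT an identity.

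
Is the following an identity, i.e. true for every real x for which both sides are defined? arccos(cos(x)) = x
Claim: arccos(cos(x)) = x.
Test a specific point where both sides are defined: x = -π/2.
LHS = arccos(cos(x)) ≈ 1.5708
RHS = x ≈ -1.5708
Since 1.5708 ≠ -1.5708, the equation fails at this point, so it cannot hold for every real x for which both sides are defined.
arccos only returns values in [0, π], so arccos(cos(x)) = x holds only for x in that interval, not for all real x.

Conclusion: No, this is NOT an identity.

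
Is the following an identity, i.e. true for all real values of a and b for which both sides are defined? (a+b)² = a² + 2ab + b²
Claim: (a+b)² = a² + 2ab + b².
Reasoning: Expand: (a+b)² = (a+b)(a+b) = a·a + a·b + b·a + b·b = a² + 2ab + b².
So the two sides agree for all real values of a and b for which both sides are defined.

Conclusion: Yes, this is an identity.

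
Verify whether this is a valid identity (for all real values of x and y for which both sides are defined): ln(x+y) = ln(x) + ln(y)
Claim: ln(x+y) = ln(x) + ln(y).
Test a specific point where both sides are defined: x = 2, y = 1.
LHS = ln(x+y) ≈ 1.0986
RHS = ln(x) + ln(y) ≈ 0.6931
Since 1.0986 ≠ 0.6931, the equation fails at this point, so it cannot hold for all real values of x and y for which both sides are defined.
ln(x) + ln(y) = ln(xy), not ln(x+y).

Conclusion: No, this is NOT an identity.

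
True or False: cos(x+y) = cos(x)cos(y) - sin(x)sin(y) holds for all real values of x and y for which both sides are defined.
Claim: cos(x+y) = cos(x)cos(y) - sin(x)sin(y).
Reasoning: By Euler's formula e^(i(x+y)) = e^(ix)·e^(iy) = (cos x + i·sin x)(cos y + i·sin y). The real part of the left side is cos(x+y); the real part of the product is cos(x)cos(y) - sin(x)sin(y) (since i·i = -1).
So the two sides agree for all real values of x and y for which both sides are defined.

Conclusion: True.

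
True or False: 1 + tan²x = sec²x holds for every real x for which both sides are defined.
True.

Claim: 1 + tan²x = sec²x.
Reasoning: Start from sin²x + cos²x = 1 and divide every term by cos²x (allowed wherever tan x and sec x are defined): tan²x + 1 = 1/cos²x = sec²x.
So the two sides agree for every real x for which both sides are defined.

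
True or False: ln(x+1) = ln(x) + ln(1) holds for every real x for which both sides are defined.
Claim: ln(x+1) = ln(x) + ln(1).
Test a specific point where both sides are defined: x = 3/2.
LHS = ln(x+1) ≈ 0.9163
RHS = ln(x) + ln(1) ≈ 0.4055
Since 0.9163 ≠ 0.4055, the equation fails at this point, so it cannot hold for every real x for which both sides are defined.
ln(1) = 0, so the right side is just ln(x), which differs from ln(x+1).

Conclusion: False.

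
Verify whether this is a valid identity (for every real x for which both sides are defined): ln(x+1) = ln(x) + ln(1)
No, this is NOT an identity.

Claim: ln(x+1) = ln(x) + ln(1).
Test a specific point where both sides are defined: x = 1.
LHS = ln(x+1) ≈ 0.6931
RHS = ln(x) + ln(1) ≈ 0.0000
Since 0.6931 ≠ 0.0000, the equation fails at this point, so it cannot hold for every real x for which both sides are defined.
ln(1) = 0, so the right side is just ln(x), which differs from ln(x+1).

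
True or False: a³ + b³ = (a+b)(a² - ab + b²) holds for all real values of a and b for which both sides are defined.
True.

Claim: a³ + b³ = (a+b)(a² - ab + b²).
Reasoning: Expand the right side: (a+b)(a² - ab + b²) = a³ - a²b + ab² + a²b - ab² + b³ = a³ + b³ (the middle terms cancel in pairs).
So the two sides agree for all real values of a and b for which both sides are defined.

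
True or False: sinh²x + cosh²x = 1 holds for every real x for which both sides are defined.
Claim: sinh²x + cosh²x = 1.
Test a specific point where both sides are defined: x = -1.
LHS = sinh²x + cosh²x ≈ 3.7622
RHS = 1 ≈ 1.0000
Since 3.7622 ≠ 1.0000, the equation fails at this point, so it cannot hold for every real x for which both sides are defined.
The correct hyperbolic identity is cosh²x - sinh²x = 1 (a difference); the sum sinh²x + cosh²x equals cosh(2x).

Conclusion: False.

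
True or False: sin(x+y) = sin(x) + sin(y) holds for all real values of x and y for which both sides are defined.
False.

Claim: sin(x+y) = sin(x) + sin(y).
Test a specific point where both sides are defined: x = -π/4, y = -π/6.
LHS = sin(x+y) ≈ -0.9659
RHS = sin(x) + sin(y) ≈ -1.2071
Since -0.9659 ≠ -1.2071, the equation fails at this point, so it cannot hold for all real values of x and y for which both sides are defined.
The correct expansion is sin(x+y) = sin(x)cos(y) + cos(x)sin(y); sine is not additive.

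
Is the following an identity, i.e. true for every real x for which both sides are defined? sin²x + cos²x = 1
Yes, this is an identity.

Claim: sin²x + cos²x = 1.
Reasoning: The point (cos x, sin x) lies on the unit circle X² + Y² = 1, so cos²x + sin²x = 1 for every real x.
So the two sides agree for every real x for which both sides are defined.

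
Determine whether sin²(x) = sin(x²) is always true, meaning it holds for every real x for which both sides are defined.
Claim: sin²(x) = sin(x²).
Test a specific point where both sides are defined: x = 2π/3.
LHS = sin²(x) ≈ 0.7500
RHS = sin(x²) ≈ -0.9474
Since 0.7500 ≠ -0.9474, the equation fails at this point, so it cannot hold for every real x for which both sides are defined.
sin²(x) means (sin x)², squaring the output; sin(x²) squares the input. These are different functions.

Conclusion: No, this is NOT an identity.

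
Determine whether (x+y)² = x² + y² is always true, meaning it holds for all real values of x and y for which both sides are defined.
No, this is NOT an identity.

Claim: (x+y)² = x² + y².
Test a specific point where both sides are defined: x = -3, y = 1/2.
LHS = (x+y)² ≈ 6.2500
RHS = x² + y² ≈ 9.2500
Since 6.2500 ≠ 9.2500, the equation fails at this point, so it cannot hold for all real values of x and y for which both sides are defined.
The correct expansion is (x+y)² = x² + 2xy + y²; the cross term 2xy is missing.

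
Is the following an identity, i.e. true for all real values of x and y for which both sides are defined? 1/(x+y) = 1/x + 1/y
No, this is NOT an identity.

Claim: 1/(x+y) = 1/x + 1/y.
Test a specific point where both sides are defined: x = 5, y = 1.
LHS = 1/(x+y) ≈ 0.1667
RHS = 1/x + 1/y ≈ 1.2000
Since 0.1667 ≠ 1.2000, the equation fails at this point, so it cannot hold for all real values of x and y for which both sides are defined.
1/x + 1/y = (x+y)/(xy), which is not 1/(x+y).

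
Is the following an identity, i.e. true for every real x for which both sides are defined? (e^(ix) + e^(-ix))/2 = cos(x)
Yes, this is an identity.

Claim: (e^(ix) + e^(-ix))/2 = cos(x).
Reasoning: By Euler's formula e^(ix) = cos(x) + i·sin(x) and e^(-ix) = cos(x) - i·sin(x). Adding cancels the sine terms: e^(ix) + e^(-ix) = 2cos(x); divide by 2.
So the two sides agree for every real x for which both sides are defined.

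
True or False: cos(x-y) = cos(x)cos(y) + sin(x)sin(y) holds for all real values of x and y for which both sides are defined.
True.

Claim: cos(x-y) = cos(x)cos(y) + sin(x)sin(y).
Reasoning: Replace y by -y in cos(x+y) = cos(x)cos(y) - sin(x)sin(y) and use cos(-y) = cos(y), sin(-y) = -sin(y): cos(x-y) = cos(x)cos(y) + sin(x)sin(y).
So the two sides agree for all real values of x and y for which both sides are defined.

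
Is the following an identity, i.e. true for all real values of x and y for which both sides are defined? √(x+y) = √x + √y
Claim: √(x+y) = √x + √y.
Test a specific point where both sides are defined: x = 4, y = 1.
LHS = √(x+y) ≈ 2.2361
RHS = √x + √y ≈ 3.0000
Since 2.2361 ≠ 3.0000, the equation fails at this point, so it cannot hold for all real values of x and y for which both sides are defined.
Squaring the right side gives x + 2√(xy) + y, not x + y.

Conclusion: No, this is NOT an identity.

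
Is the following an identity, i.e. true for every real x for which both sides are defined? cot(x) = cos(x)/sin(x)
Yes, this is an identity.

Claim: cot(x) = cos(x)/sin(x).
Reasoning: cot(x) is defined as 1/tan(x) = 1/(sin(x)/cos(x)) = cos(x)/sin(x), wherever sin(x) ≠ 0.
So the two sides agree for every real x for which both sides are defined.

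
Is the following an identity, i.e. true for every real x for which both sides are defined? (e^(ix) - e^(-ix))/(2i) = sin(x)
Claim: (e^(ix) - e^(-ix))/(2i) = sin(x).
Reasoning: By Euler's formula e^(ix) = cos(x) + i·sin(x) and e^(-ix) = cos(x) - i·sin(x). Subtracting cancels the cosine terms: e^(ix) - e^(-ix) = 2i·sin(x); divide by 2i.
So the two sides agree for every real x for which both sides are defined.

Conclusion: Yes, this is an identity.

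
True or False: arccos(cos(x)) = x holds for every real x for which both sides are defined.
Claim: arccos(cos(x)) = x.
Test a specific point where both sides are defined: x = -π/4.
LHS = arccos(cos(x)) ≈ 0.7854
RHS = x ≈ -0.7854
Since 0.7854 ≠ -0.7854, the equation fails at this point, so it cannot hold for every real x for which both sides are defined.
arccos only returns values in [0, π], so arccos(cos(x)) = x holds only for x in that interval, not for all real x.

Conclusion: False.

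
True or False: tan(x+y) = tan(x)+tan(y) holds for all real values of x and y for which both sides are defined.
Claim: tan(x+y) = tan(x)+tan(y).
Test a specific point where both sides are defined: x = π/4, y = -π/3.
LHS = tan(x+y) ≈ -0.2679
RHS = tan(x)+tan(y) ≈ -0.7321
Since -0.2679 ≠ -0.7321, the equation fails at this point, so it cannot hold for all real values of x and y for which both sides are defined.
The correct formula is tan(x+y) = (tan(x) + tan(y))/(1 - tan(x)tan(y)).

Conclusion: False.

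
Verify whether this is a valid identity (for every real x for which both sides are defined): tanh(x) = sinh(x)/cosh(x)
Claim: tanh(x) = sinh(x)/cosh(x).
Reasoning: tanh(x) is defined as sinh(x)/cosh(x) = (e^x - e^-x)/(e^x + e^-x); cosh(x) ≥ 1 is never zero, so this holds for every real x.
So the two sides agree for every real x for which both sides are defined.

Conclusion: Yes, this is an identity.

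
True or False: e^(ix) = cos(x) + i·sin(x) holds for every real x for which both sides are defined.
True.

Claim: e^(ix) = cos(x) + i·sin(x).
Reasoning: Euler's formula. Expand e^(ix) = Σ (ix)^k / k!. Since i² = -1, the even-k terms are Σ (-1)^m x^(2m)/(2m)! = cos(x) and the odd-k terms are i · Σ (-1)^m x^(2m+1)/(2m+1)! = i·sin(x).
So the two sides agree for every real x for which both sides are defined.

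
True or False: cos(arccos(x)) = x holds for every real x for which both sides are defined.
Claim: cos(arccos(x)) = x.
Reasoning: For -1 ≤ x ≤ 1 (where arccos is defined), arccos(x) is by definition an angle whose cosine equals x. Taking the cosine of that angle returns x. (Note the other order, arccos(cos x) = x, is NOT an identity.)
So the two sides agree for every real x for which both sides are defined.

Conclusion: True.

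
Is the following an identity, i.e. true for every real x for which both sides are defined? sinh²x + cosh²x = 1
Claim: sinh²x + cosh²x = 1.
Test a specific point where both sides are defined: x = 3.
LHS = sinh²x + cosh²x ≈ 201.7156
RHS = 1 ≈ 1.0000
Since 201.7156 ≠ 1.0000, the equation fails at this point, so it cannot hold for every real x for which both sides are defined.
The correct hyperbolic identity is cosh²x - sinh²x = 1 (a difference); the sum sinh²x + cosh²x equals cosh(2x).

Conclusion: No, this is NOT an identity.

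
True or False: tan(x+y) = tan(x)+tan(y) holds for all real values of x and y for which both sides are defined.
False.

Claim: tan(x+y) = tan(x)+tan(y).
Test a specific point where both sides are defined: x = 3π/4, y = -π/3.
LHS = tan(x+y) ≈ 3.7321
RHS = tan(x)+tan(y) ≈ -2.7321
Since 3.7321 ≠ -2.7321, the equation fails at this point, so it cannot hold for all real values of x and y for which both sides are defined.
The correct formula is tan(x+y) = (tan(x) + tan(y))/(1 - tan(x)tan(y)).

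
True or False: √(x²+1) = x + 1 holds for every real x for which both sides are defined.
False.

Claim: √(x²+1) = x + 1.
Test a specific point where both sides are defined: x = 1.
LHS = √(x²+1) ≈ 1.4142
RHS = x + 1 ≈ 2.0000
Since 1.4142 ≠ 2.0000, the equation fails at this point, so it cannot hold for every real x for which both sides are defined.
(x+1)² = x² + 2x + 1 ≠ x² + 1 unless x = 0.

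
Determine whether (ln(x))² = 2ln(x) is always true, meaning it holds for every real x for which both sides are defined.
Claim: (ln(x))² = 2ln(x).
Test a specific point where both sides are defined: x = 5.
LHS = (ln(x))² ≈ 2.5903
RHS = 2ln(x) ≈ 3.2189
Since 2.5903 ≠ 3.2189, the equation fails at this point, so it cannot hold for every real x for which both sides are defined.
2ln(x) equals ln(x²), which is not the same as (ln x)².

Conclusion: No, this is NOT an identity.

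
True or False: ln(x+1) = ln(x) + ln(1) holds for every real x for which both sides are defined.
False.

Claim: ln(x+1) = ln(x) + ln(1).
Test a specific point where both sides are defined: x = 5.
LHS = ln(x+1) ≈ 1.7918
RHS = ln(x) + ln(1) ≈ 1.6094
Since 1.7918 ≠ 1.6094, the equation fails at this point, so it cannot hold for every real x for which both sides are defined.
ln(1) = 0, so the right side is just ln(x), which differs from ln(x+1).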